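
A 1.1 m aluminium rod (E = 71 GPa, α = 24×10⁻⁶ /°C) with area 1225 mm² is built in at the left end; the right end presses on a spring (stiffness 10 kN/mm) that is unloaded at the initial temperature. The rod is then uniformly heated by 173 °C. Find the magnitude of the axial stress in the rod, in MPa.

Free thermal expansion: δ_free = αΔT L = 24×10⁻⁶ × 173 × 1100 = 4.567 mm.
With a force P in the spring, the elastic change of the rod is PL/(AE) and that of the spring is P/k; compatibility requires their sum to equal δ_free.
P [ L/(AE) + 1/k ] = δ_free → P [ 1100/(1225×71×10³) + 1/(10×10³) ] = 4.567.
P = 4.567 / 0.0001126 = 40540 N.
σ = P/A = 40540/1225 = 33.1 MPa.

σ ≈ 33.1 MPa (compressive)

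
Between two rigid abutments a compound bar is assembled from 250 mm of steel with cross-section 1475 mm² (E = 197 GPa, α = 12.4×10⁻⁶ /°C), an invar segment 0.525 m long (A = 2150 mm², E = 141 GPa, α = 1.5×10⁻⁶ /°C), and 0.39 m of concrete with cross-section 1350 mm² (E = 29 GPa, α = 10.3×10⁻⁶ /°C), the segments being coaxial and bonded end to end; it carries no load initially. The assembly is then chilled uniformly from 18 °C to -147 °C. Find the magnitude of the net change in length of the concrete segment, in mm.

If the supports were absent, the total length change would be Σ αᵢΔT Lᵢ = 12.4×10⁻⁶×165×250 + 1.5×10⁻⁶×165×525 + 10.3×10⁻⁶×165×390 = 1.304 mm.
The rigid supports impose zero overall length change; the single axial force P common to all segments must satisfy P Σ Lᵢ/(AᵢEᵢ) = δ_free.
Σ Lᵢ/(AᵢEᵢ) = 250/(1475×197×10³) + 525/(2150×141×10³) + 390/(1350×29×10³) = 1.255×10⁻⁵ mm/N.
P = 1.304 / 1.255×10⁻⁵ = 103900 N = 103.9 kN, tensile.
For the concrete segment, free thermal change = 10.3×10⁻⁶×165×390 = 0.6628 mm and elastic change from P = 103900×390/(1350×29×10³) = 1.035 mm; these oppose, so the net change is 0.372 mm (segment lengthens).

|ΔL| ≈ 0.372 mm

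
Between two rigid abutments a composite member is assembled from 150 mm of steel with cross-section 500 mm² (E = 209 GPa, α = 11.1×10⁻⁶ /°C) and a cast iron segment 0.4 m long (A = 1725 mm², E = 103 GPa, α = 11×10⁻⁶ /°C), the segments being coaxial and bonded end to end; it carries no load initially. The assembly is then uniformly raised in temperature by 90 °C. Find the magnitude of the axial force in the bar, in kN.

If the supports were absent, the total length change would be Σ αᵢΔT Lᵢ = 11.1×10⁻⁶×90×150 + 11×10⁻⁶×90×400 = 0.5458 mm.
Since the ends are fixed, an axial force P builds up, equal in every segment, with P · Σ Lᵢ/(AᵢEᵢ) = δ_free.
Σ Lᵢ/(AᵢEᵢ) = 150/(500×209×10³) + 400/(1725×103×10³) = 3.687×10⁻⁶ mm/N.
P = 0.5458 / 3.687×10⁻⁶ = 148100 N = 148.1 kN, compressive.

P ≈ 148 kN (compressive)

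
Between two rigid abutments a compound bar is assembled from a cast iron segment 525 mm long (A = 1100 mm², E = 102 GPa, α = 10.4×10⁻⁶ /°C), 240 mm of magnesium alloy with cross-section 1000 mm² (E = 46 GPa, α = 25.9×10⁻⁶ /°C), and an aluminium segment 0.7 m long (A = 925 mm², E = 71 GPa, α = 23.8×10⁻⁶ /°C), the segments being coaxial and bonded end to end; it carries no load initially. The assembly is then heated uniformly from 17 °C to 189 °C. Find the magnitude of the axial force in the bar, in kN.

If the supports were absent, the total length change would be Σ αᵢΔT Lᵢ = 10.4×10⁻⁶×172×525 + 25.9×10⁻⁶×172×240 + 23.8×10⁻⁶×172×700 = 4.874 mm.
The walls prevent any net length change, so an axial force P (same in every segment) develops. Compatibility: P · Σ Lᵢ/(AᵢEᵢ) = δ_free.
Σ Lᵢ/(AᵢEᵢ) = 525/(1100×102×10³) + 240/(1000×46×10³) + 700/(925×71×10³) = 2.056×10⁻⁵ mm/N.
Hence P = δ_free / Σ(L/AE) = 4.874/2.056×10⁻⁵ = 237.1 kN (compressive).

P ≈ 237 kN (compressive)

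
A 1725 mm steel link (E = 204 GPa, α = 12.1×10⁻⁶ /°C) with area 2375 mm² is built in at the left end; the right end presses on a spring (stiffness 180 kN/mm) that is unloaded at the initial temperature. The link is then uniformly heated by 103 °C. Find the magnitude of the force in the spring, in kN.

Free thermal expansion: δ_free = αΔT L = 12.1×10⁻⁶ × 103 × 1725 = 2.15 mm.
Let P be the compressive force at the spring. The link shortens elastically by PL/(AE) and the spring compresses by P/k; together these equal δ_free.
P [ L/(AE) + 1/k ] = δ_free → P [ 1725/(2375×204×10³) + 1/(180×10³) ] = 2.15.
P = 2.15 / 9.116×10⁻⁶ = 235800 N.

P ≈ 236 kN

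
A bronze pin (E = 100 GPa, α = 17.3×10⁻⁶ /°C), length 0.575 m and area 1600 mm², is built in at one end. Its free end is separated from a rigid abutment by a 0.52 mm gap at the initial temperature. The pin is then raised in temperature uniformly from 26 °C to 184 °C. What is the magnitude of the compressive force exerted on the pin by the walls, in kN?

P ≈ 293 kN

If the wall were absent the pin would grow by αΔT L = 17.3×10⁻⁶ × 158 × 575 = 1.572 mm.
After closing the 0.52 mm clearance, 1.572 − 0.52 = 1.052 mm of expansion remains to be suppressed by the wall.
Compatibility: PL/(AE) = 1.052 mm, so σ = P/A = E × (1.052/575) = 182.9 MPa.
Force on the wall = σA = 182.9 × 1600 mm² = 292.6 kN.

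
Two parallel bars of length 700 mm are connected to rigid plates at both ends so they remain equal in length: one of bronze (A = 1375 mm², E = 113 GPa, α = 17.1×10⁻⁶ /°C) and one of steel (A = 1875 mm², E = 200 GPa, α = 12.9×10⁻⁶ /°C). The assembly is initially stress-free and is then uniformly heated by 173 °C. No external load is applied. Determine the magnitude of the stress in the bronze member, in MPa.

Both members must finish at the same length. With the larger α, the bronze tends to over-expand; the plates restrain it, putting the bronze in compression and the steel in tension. With no external load the two internal forces are equal and opposite, magnitude P.
Equating the net (thermal + elastic) strains gives |α₁ − α₂|·ΔT = P·[1/(A₁E₁) + 1/(A₂E₂)].
|α₁ − α₂|·ΔT = 4.2×10⁻⁶ × 173 = 0.0007266.
1/(A₁E₁) + 1/(A₂E₂) = 1/(1375×113×10³) + 1/(1875×200×10³) = 9.103×10⁻⁹ N⁻¹.
So P = 0.0007266 / 9.103×10⁻⁹ = 79.82 kN.
σ_{bronze} = P/A₁ = 79820/1375 = 58.05 MPa, compressive.

σ ≈ 58.1 MPa (compressive)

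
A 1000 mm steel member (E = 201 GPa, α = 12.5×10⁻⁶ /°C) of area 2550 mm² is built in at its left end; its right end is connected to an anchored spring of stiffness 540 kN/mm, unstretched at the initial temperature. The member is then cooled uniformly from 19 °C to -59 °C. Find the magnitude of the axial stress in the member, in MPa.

σ ≈ 101 MPa (tensile)

The unrestrained thermal change is αΔT L = 12.5×10⁻⁶ × 78 × 1000 = 0.975 mm.
With a force P in the spring, the elastic change of the member is PL/(AE) and that of the spring is P/k; compatibility requires their sum to equal δ_free.
So P = δ_free / [L/(AE) + 1/k] = 0.975 / [ 1000/(2550×201×10³) + 1/(540×10³) ].
P = 0.975 / 3.803×10⁻⁶ = 256400 N.
σ = P/A = 256400/2550 = 100.5 MPa.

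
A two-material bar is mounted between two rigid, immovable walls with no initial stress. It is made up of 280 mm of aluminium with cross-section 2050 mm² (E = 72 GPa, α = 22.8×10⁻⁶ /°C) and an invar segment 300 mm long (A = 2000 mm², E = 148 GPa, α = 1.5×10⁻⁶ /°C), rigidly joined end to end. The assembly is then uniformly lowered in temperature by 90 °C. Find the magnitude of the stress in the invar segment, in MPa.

If the supports were absent, the total length change would be Σ αᵢΔT Lᵢ = 22.8×10⁻⁶×90×280 + 1.5×10⁻⁶×90×300 = 0.6151 mm.
Since the ends are fixed, an axial force P builds up, equal in every segment, with P · Σ Lᵢ/(AᵢEᵢ) = δ_free.
Σ Lᵢ/(AᵢEᵢ) = 280/(2050×72×10³) + 300/(2000×148×10³) = 2.911×10⁻⁶ mm/N.
Hence P = δ_free / Σ(L/AE) = 0.6151/2.911×10⁻⁶ = 211.3 kN (tensile).
σ_{invar} = P / A = 211300 / 2000 = 105.7 MPa.

σ ≈ 106 MPa (tensile)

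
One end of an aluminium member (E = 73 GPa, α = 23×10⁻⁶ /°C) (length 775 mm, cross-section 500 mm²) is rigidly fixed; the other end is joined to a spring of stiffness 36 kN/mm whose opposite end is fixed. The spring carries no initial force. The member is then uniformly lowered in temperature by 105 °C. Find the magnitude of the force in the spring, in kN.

P ≈ 38.2 kN

Free thermal contraction: δ_free = αΔT L = 23×10⁻⁶ × 105 × 775 = 1.872 mm.
Let P be the tensile force in the spring. The member extends elastically by PL/(AE) and the spring stretches by P/k; together these equal δ_free.
P [ L/(AE) + 1/k ] = δ_free → P [ 775/(500×73×10³) + 1/(36×10³) ] = 1.872.
P = 1.872 / 4.901×10⁻⁵ = 38190 N.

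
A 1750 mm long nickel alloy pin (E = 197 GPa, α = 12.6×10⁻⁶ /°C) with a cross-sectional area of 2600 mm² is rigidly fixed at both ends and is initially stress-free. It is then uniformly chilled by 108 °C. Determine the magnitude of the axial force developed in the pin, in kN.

The ends cannot move, so σ = EαΔT = 197×10³ × 12.6×10⁻⁶ × 108 = 268.1 MPa.
P = AEαΔT = 2600 × 197×10³ × 12.6×10⁻⁶ × 108 = 697 kN (tensile).

P ≈ 697 kN (tensile)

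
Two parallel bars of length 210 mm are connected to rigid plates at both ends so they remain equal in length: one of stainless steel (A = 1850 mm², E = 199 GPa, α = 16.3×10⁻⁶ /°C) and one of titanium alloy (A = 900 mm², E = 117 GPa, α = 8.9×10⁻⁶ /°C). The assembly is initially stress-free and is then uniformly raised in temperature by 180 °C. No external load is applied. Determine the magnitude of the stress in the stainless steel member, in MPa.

σ ≈ 59 MPa (compressive)

Both members must finish at the same length. With the larger α, the stainless steel tends to over-expand; the plates restrain it, putting the stainless steel in compression and the titanium alloy in tension. With no external load the two internal forces are equal and opposite, magnitude P.
Compatibility of the two members (thermal + elastic change equal): (α₁ − α₂)ΔT = P·[1/(A₁E₁) + 1/(A₂E₂)].
|α₁ − α₂|·ΔT = 7.4×10⁻⁶ × 180 = 0.001332.
1/(A₁E₁) + 1/(A₂E₂) = 1/(1850×199×10³) + 1/(900×117×10³) = 1.221×10⁻⁸ N⁻¹.
P = 0.001332 / 1.221×10⁻⁸ = 109100 N = 109.1 kN.
σ_{stainless steel} = P/A₁ = 109100/1850 = 58.95 MPa, compressive.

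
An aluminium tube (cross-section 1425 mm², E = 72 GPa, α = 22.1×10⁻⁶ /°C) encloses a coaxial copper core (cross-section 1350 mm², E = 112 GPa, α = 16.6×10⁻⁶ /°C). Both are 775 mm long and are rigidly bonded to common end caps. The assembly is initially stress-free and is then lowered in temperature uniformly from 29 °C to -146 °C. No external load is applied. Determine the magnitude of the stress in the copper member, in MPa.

The aluminium has the larger α, so on cooling it would change length more than the copper if both were free. The rigid plates force a common final length, so the aluminium is put into tension and the copper into compression, with equal and opposite forces P (no external load).
Compatibility of the two members (thermal + elastic change equal): (α₁ − α₂)ΔT = P·[1/(A₁E₁) + 1/(A₂E₂)].
|α₁ − α₂|·ΔT = 5.5×10⁻⁶ × 175 = 0.0009625.
1/(A₁E₁) + 1/(A₂E₂) = 1/(1425×72×10³) + 1/(1350×112×10³) = 1.636×10⁻⁸ N⁻¹.
P = 0.0009625 / 1.636×10⁻⁸ = 58830 N = 58.83 kN.
σ_{copper} = P/A₂ = 58830/1350 = 43.58 MPa, compressive.

σ ≈ 43.6 MPa (compressive)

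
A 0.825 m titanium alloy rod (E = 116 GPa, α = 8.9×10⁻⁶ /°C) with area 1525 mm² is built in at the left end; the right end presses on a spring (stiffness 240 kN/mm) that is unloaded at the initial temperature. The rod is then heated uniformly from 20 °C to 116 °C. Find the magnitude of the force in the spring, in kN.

P ≈ 79.8 kN

If the spring were absent the rod would lengthen by αΔT L = 8.9×10⁻⁶ × 96 × 825 = 0.7049 mm.
Let P be the compressive force at the spring. The rod shortens elastically by PL/(AE) and the spring compresses by P/k; together these equal δ_free.
P [ L/(AE) + 1/k ] = δ_free → P [ 825/(1525×116×10³) + 1/(240×10³) ] = 0.7049.
P = 0.7049 / 8.83×10⁻⁶ = 79820 N.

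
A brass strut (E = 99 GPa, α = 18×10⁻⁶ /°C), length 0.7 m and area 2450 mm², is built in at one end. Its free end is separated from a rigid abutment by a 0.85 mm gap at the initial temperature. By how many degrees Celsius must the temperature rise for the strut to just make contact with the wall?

ΔT ≈ 67.5 °C

The gap closes when αΔT L = 0.85 mm, since the strut is still unstressed at that instant.
So ΔT = g/(αL) = 0.85/(18×10⁻⁶ × 700) = 67.46 °C.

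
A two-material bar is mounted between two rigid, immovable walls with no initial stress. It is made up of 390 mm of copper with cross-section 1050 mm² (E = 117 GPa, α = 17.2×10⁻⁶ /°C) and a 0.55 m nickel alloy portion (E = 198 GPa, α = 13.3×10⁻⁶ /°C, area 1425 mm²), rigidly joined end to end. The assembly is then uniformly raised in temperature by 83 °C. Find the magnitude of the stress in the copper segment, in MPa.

Free thermal expansion of the whole bar: Σ αᵢΔT Lᵢ = 17.2×10⁻⁶×83×390 + 13.3×10⁻⁶×83×550 = 1.164 mm.
The walls prevent any net length change, so an axial force P (same in every segment) develops. Compatibility: P · Σ Lᵢ/(AᵢEᵢ) = δ_free.
Σ Lᵢ/(AᵢEᵢ) = 390/(1050×117×10³) + 550/(1425×198×10³) = 5.124×10⁻⁶ mm/N.
Hence P = δ_free / Σ(L/AE) = 1.164/5.124×10⁻⁶ = 227.2 kN (compressive).
σ_{copper} = P / A = 227200 / 1050 = 216.3 MPa.

σ ≈ 216 MPa (compressive)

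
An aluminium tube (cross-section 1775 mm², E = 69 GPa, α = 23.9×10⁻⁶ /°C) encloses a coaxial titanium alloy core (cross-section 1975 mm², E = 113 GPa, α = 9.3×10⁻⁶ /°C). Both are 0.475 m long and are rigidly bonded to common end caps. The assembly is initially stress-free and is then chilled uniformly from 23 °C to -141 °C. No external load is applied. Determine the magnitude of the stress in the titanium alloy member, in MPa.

The aluminium has the larger α, so on cooling it would change length more than the titanium alloy if both were free. The rigid plates force a common final length, so the aluminium is put into tension and the titanium alloy into compression, with equal and opposite forces P (no external load).
Equating the net (thermal + elastic) strains gives |α₁ − α₂|·ΔT = P·[1/(A₁E₁) + 1/(A₂E₂)].
|α₁ − α₂|·ΔT = 14.6×10⁻⁶ × 164 = 0.002394.
1/(A₁E₁) + 1/(A₂E₂) = 1/(1775×69×10³) + 1/(1975×113×10³) = 1.265×10⁻⁸ N⁻¹.
P = 0.002394 / 1.265×10⁻⁸ = 189300 N = 189.3 kN.
σ_{titanium alloy} = P/A₂ = 189300/1975 = 95.87 MPa, compressive.

σ ≈ 95.9 MPa (compressive)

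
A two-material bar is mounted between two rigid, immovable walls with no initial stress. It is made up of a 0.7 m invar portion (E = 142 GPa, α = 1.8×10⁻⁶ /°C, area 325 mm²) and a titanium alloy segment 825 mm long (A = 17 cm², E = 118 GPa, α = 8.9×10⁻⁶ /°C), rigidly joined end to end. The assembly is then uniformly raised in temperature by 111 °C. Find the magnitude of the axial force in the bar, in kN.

P ≈ 49.5 kN (compressive)

If the supports were absent, the total length change would be Σ αᵢΔT Lᵢ = 1.8×10⁻⁶×111×700 + 8.9×10⁻⁶×111×825 = 0.9549 mm.
Since the ends are fixed, an axial force P builds up, equal in every segment, with P · Σ Lᵢ/(AᵢEᵢ) = δ_free.
Σ Lᵢ/(AᵢEᵢ) = 700/(325×142×10³) + 825/(1700×118×10³) = 1.928×10⁻⁵ mm/N.
P = 0.9549 / 1.928×10⁻⁵ = 49530 N = 49.53 kN, compressive.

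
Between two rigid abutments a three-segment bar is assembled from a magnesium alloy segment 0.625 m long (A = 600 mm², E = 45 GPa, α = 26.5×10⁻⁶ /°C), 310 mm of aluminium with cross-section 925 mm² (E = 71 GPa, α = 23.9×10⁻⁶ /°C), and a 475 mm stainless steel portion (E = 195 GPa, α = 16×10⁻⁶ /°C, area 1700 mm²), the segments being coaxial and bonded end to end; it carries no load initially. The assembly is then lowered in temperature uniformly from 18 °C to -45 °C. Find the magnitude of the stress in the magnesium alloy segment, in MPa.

If the supports were absent, the total length change would be Σ αᵢΔT Lᵢ = 26.5×10⁻⁶×63×625 + 23.9×10⁻⁶×63×310 + 16×10⁻⁶×63×475 = 1.989 mm.
The rigid supports impose zero overall length change; the single axial force P common to all segments must satisfy P Σ Lᵢ/(AᵢEᵢ) = δ_free.
The series flexibility is Σ Lᵢ/(AᵢEᵢ) = 625/(600×45×10³) + 310/(925×71×10³) + 475/(1700×195×10³) = 2.93×10⁻⁵ mm/N.
So P = 1.989 / 2.93×10⁻⁵ = 67.88 kN, tensile.
σ_{magnesium alloy} = P / A = 67880 / 600 = 113.1 MPa.

σ ≈ 113 MPa (tensile)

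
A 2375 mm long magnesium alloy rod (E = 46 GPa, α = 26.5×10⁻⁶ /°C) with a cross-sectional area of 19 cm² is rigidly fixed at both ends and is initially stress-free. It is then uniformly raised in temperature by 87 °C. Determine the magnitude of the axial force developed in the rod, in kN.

P ≈ 202 kN (compressive)

With zero net strain, σ = E·αΔT = 46 GPa × 26.5×10⁻⁶ × 87 = 106.1 MPa.
P = AEαΔT = 1900 × 46×10³ × 26.5×10⁻⁶ × 87 = 201.5 kN (compressive).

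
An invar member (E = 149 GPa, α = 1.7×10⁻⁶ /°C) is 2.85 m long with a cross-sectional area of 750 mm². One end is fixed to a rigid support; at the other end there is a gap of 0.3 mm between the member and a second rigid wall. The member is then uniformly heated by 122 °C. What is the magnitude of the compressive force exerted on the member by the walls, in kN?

Free thermal elongation = αΔT L = 1.7×10⁻⁶ × 122 × 2850 = 0.5911 mm.
After closing the 0.3 mm clearance, 0.5911 − 0.3 = 0.2911 mm of expansion remains to be suppressed by the wall.
So σ = E(δ_free − g)/L = 149×10³ × 0.2911/2850 = 15.22 MPa.
P = σA = 15.22 × 750 = 11.41 kN.

P ≈ 11.4 kN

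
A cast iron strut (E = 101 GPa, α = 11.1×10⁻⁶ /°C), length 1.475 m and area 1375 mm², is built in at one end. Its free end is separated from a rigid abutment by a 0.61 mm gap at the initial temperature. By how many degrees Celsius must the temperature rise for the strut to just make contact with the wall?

ΔT ≈ 37.3 °C

Contact occurs when the free expansion equals the gap: αΔT L = 0.61 mm.
So ΔT = g/(αL) = 0.61/(11.1×10⁻⁶ × 1475) = 37.26 °C.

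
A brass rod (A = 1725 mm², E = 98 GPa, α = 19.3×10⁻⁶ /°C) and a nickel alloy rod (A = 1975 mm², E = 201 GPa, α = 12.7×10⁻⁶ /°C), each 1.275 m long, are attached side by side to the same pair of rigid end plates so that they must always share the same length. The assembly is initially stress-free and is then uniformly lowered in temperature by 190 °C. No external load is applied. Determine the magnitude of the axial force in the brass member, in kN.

P ≈ 149 kN (tensile in the brass)

Both members must finish at the same length. With the larger α, the brass tends to over-contract; the plates restrain it, putting the brass in tension and the nickel alloy in compression. With no external load the two internal forces are equal and opposite, magnitude P.
Equating the net (thermal + elastic) strains gives |α₁ − α₂|·ΔT = P·[1/(A₁E₁) + 1/(A₂E₂)].
|α₁ − α₂|·ΔT = 6.6×10⁻⁶ × 190 = 0.001254.
1/(A₁E₁) + 1/(A₂E₂) = 1/(1725×98×10³) + 1/(1975×201×10³) = 8.434×10⁻⁹ N⁻¹.
So P = 0.001254 / 8.434×10⁻⁹ = 148.7 kN.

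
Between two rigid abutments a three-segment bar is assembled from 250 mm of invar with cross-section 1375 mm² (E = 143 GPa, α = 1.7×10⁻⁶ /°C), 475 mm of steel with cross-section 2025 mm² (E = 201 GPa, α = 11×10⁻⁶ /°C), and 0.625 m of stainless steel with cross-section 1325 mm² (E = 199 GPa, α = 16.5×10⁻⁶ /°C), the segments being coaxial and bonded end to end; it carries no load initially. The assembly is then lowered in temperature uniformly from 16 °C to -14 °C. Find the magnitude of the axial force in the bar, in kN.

If the supports were absent, the total length change would be Σ αᵢΔT Lᵢ = 1.7×10⁻⁶×30×250 + 11×10⁻⁶×30×475 + 16.5×10⁻⁶×30×625 = 0.4789 mm.
The rigid supports impose zero overall length change; the single axial force P common to all segments must satisfy P Σ Lᵢ/(AᵢEᵢ) = δ_free.
The series flexibility is Σ Lᵢ/(AᵢEᵢ) = 250/(1375×143×10³) + 475/(2025×201×10³) + 625/(1325×199×10³) = 4.809×10⁻⁶ mm/N.
So P = 0.4789 / 4.809×10⁻⁶ = 99.58 kN, tensile.

P ≈ 99.6 kN (tensile)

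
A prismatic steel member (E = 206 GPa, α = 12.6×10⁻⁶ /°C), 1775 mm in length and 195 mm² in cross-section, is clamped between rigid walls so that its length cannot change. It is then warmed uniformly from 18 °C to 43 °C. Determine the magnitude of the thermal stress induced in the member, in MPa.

σ ≈ 64.9 MPa (compressive)

The supports are rigid, so the total axial strain is zero. The restrained thermal strain is ε = αΔT = 12.6×10⁻⁶ × 25 = 315×10⁻⁶.
σ = EαΔT = 206×10³ × 12.6×10⁻⁶ × 25 = 64.89 MPa (compressive; the member is trying to expand).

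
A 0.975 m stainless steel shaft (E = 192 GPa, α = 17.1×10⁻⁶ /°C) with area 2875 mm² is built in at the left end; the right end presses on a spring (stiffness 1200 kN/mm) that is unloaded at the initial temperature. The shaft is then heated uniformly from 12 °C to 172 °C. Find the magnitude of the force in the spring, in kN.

The unrestrained thermal change is αΔT L = 17.1×10⁻⁶ × 160 × 975 = 2.668 mm.
Let P be the compressive force at the spring. The shaft shortens elastically by PL/(AE) and the spring compresses by P/k; together these equal δ_free.
P [ L/(AE) + 1/k ] = δ_free → P [ 975/(2875×192×10³) + 1/(1200×10³) ] = 2.668.
P = 2.668 / 2.6×10⁻⁶ = 1.026×10⁶ N.

P ≈ 1030 kN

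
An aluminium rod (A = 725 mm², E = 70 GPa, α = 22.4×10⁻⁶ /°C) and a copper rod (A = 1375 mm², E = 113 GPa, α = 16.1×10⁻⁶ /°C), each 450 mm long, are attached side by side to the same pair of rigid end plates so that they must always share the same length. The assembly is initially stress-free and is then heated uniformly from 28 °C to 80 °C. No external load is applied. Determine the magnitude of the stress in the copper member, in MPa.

Equilibrium of a rigid end plate with no external load gives equal and opposite internal forces ±P in the two members. Since α_{aluminium} > α_{copper}, heating drives the aluminium into compression and the copper into tension.
Equating the net (thermal + elastic) strains gives |α₁ − α₂|·ΔT = P·[1/(A₁E₁) + 1/(A₂E₂)].
|α₁ − α₂|·ΔT = 6.3×10⁻⁶ × 52 = 0.0003276.
1/(A₁E₁) + 1/(A₂E₂) = 1/(725×70×10³) + 1/(1375×113×10³) = 2.614×10⁻⁸ N⁻¹.
So P = 0.0003276 / 2.614×10⁻⁸ = 12.53 kN.
σ_{copper} = P/A₂ = 12530/1375 = 9.114 MPa, tensile.

σ ≈ 9.11 MPa (tensile)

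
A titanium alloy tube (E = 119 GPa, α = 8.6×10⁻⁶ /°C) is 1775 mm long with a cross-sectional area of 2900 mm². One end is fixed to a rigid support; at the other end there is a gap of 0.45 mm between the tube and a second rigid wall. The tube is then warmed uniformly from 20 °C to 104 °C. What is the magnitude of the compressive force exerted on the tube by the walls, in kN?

P ≈ 162 kN

Unrestrained expansion: δ_free = αΔT L = 8.6×10⁻⁶ × 84 × 1775 = 1.282 mm.
The gap closes (δ_free > 0.45 mm) and the wall then resists a further 1.282 − 0.45 = 0.8323 mm of expansion.
So σ = E(δ_free − g)/L = 119×10³ × 0.8323/1775 = 55.8 MPa.
Force on the wall = σA = 55.8 × 2900 mm² = 161.8 kN.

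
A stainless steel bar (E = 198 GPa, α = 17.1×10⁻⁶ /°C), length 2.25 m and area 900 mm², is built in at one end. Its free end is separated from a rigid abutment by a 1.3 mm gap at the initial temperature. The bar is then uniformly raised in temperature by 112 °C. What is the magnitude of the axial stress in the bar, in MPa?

σ ≈ 265 MPa (compressive)

If the wall were absent the bar would grow by αΔT L = 17.1×10⁻⁶ × 112 × 2250 = 4.309 mm.
The gap closes (δ_free > 1.3 mm) and the wall then resists a further 4.309 − 1.3 = 3.009 mm of expansion.
So σ = E(δ_free − g)/L = 198×10³ × 3.009/2250 = 264.8 MPa.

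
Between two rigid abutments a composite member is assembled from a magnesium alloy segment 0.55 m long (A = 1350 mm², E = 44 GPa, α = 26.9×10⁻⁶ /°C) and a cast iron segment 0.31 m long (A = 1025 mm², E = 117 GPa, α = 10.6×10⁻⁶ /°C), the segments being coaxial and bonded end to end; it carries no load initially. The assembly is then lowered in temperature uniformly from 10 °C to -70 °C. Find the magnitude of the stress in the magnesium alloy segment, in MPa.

Free thermal contraction of the whole bar: Σ αᵢΔT Lᵢ = 26.9×10⁻⁶×80×550 + 10.6×10⁻⁶×80×310 = 1.446 mm.
The rigid supports impose zero overall length change; the single axial force P common to all segments must satisfy P Σ Lᵢ/(AᵢEᵢ) = δ_free.
The series flexibility is Σ Lᵢ/(AᵢEᵢ) = 550/(1350×44×10³) + 310/(1025×117×10³) = 1.184×10⁻⁵ mm/N.
So P = 1.446 / 1.184×10⁻⁵ = 122.1 kN, tensile.
σ_{magnesium alloy} = P / A = 122100 / 1350 = 90.46 MPa.

σ ≈ 90.5 MPa (tensile)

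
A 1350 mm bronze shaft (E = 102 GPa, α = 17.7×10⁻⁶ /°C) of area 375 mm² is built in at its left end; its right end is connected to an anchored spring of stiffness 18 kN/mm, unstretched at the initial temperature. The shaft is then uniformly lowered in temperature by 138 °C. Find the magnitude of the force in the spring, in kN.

If the spring were absent the shaft would shorten by αΔT L = 17.7×10⁻⁶ × 138 × 1350 = 3.298 mm.
With a force P in the spring, the elastic change of the shaft is PL/(AE) and that of the spring is P/k; compatibility requires their sum to equal δ_free.
P [ L/(AE) + 1/k ] = δ_free → P [ 1350/(375×102×10³) + 1/(18×10³) ] = 3.298.
P = 3.298 / 9.085×10⁻⁵ = 36300 N.

P ≈ 36.3 kN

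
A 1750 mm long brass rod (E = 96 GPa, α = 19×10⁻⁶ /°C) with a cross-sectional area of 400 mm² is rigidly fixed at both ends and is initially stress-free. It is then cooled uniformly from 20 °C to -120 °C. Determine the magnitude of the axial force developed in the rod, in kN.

The ends cannot move, so σ = EαΔT = 96×10³ × 19×10⁻⁶ × 140 = 255.4 MPa.
Axial force P = σA = 255.4 × 400 = 102100 N = 102.1 kN, tensile.

P ≈ 102 kN (tensile)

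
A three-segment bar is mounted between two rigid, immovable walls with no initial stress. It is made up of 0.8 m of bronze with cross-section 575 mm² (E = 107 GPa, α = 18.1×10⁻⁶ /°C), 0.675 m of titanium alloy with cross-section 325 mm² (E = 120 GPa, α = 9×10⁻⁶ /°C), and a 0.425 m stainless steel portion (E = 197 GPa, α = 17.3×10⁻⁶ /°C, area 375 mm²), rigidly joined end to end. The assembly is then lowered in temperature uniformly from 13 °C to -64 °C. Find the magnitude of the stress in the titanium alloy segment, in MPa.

Free thermal contraction of the whole bar: Σ αᵢΔT Lᵢ = 18.1×10⁻⁶×77×800 + 9×10⁻⁶×77×675 + 17.3×10⁻⁶×77×425 = 2.149 mm.
Since the ends are fixed, an axial force P builds up, equal in every segment, with P · Σ Lᵢ/(AᵢEᵢ) = δ_free.
The series flexibility is Σ Lᵢ/(AᵢEᵢ) = 800/(575×107×10³) + 675/(325×120×10³) + 425/(375×197×10³) = 3.606×10⁻⁵ mm/N.
P = 2.149 / 3.606×10⁻⁵ = 59590 N = 59.59 kN, tensile.
σ_{titanium alloy} = P / A = 59590 / 325 = 183.3 MPa.

σ ≈ 183 MPa (tensile)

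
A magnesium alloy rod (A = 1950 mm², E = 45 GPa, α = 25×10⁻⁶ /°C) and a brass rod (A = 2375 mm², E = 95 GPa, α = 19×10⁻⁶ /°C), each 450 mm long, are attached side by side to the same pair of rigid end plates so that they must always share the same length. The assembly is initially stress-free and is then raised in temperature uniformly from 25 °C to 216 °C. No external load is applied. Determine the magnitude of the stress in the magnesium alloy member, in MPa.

σ ≈ 37.1 MPa (compressive)

Equilibrium of a rigid end plate with no external load gives equal and opposite internal forces ±P in the two members. Since α_{magnesium alloy} > α_{brass}, heating drives the magnesium alloy into compression and the brass into tension.
Equating the net (thermal + elastic) strains gives |α₁ − α₂|·ΔT = P·[1/(A₁E₁) + 1/(A₂E₂)].
|α₁ − α₂|·ΔT = 6×10⁻⁶ × 191 = 0.001146.
1/(A₁E₁) + 1/(A₂E₂) = 1/(1950×45×10³) + 1/(2375×95×10³) = 1.583×10⁻⁸ N⁻¹.
So P = 0.001146 / 1.583×10⁻⁸ = 72.4 kN.
σ_{magnesium alloy} = P/A₁ = 72400/1950 = 37.13 MPa, compressive.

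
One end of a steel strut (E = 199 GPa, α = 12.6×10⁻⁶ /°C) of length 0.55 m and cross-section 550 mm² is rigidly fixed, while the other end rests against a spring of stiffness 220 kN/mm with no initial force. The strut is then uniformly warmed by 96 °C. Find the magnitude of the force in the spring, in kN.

P ≈ 69.5 kN

Free thermal expansion: δ_free = αΔT L = 12.6×10⁻⁶ × 96 × 550 = 0.6653 mm.
With a force P in the spring, the elastic change of the strut is PL/(AE) and that of the spring is P/k; compatibility requires their sum to equal δ_free.
P [ L/(AE) + 1/k ] = δ_free → P [ 550/(550×199×10³) + 1/(220×10³) ] = 0.6653.
P = 0.6653 / 9.571×10⁻⁶ = 69510 N.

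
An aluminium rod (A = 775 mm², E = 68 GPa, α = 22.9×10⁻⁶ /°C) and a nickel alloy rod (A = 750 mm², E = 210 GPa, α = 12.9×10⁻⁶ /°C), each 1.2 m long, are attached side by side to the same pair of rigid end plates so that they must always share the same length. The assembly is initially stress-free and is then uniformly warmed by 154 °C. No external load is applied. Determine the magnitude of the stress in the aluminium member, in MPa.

Both members must finish at the same length. With the larger α, the aluminium tends to over-expand; the plates restrain it, putting the aluminium in compression and the nickel alloy in tension. With no external load the two internal forces are equal and opposite, magnitude P.
Compatibility of the two members (thermal + elastic change equal): (α₁ − α₂)ΔT = P·[1/(A₁E₁) + 1/(A₂E₂)].
|α₁ − α₂|·ΔT = 10×10⁻⁶ × 154 = 0.00154.
1/(A₁E₁) + 1/(A₂E₂) = 1/(775×68×10³) + 1/(750×210×10³) = 2.532×10⁻⁸ N⁻¹.
So P = 0.00154 / 2.532×10⁻⁸ = 60.81 kN.
σ_{aluminium} = P/A₁ = 60810/775 = 78.47 MPa, compressive.

σ ≈ 78.5 MPa (compressive)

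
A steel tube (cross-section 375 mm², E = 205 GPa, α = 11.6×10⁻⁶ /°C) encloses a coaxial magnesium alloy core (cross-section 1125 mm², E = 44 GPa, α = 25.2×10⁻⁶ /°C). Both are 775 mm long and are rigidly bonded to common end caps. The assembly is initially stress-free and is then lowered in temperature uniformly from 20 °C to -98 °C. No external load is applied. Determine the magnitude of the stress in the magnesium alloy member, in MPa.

σ ≈ 43 MPa (tensile)

Both members must finish at the same length. With the larger α, the magnesium alloy tends to over-contract; the plates restrain it, putting the magnesium alloy in tension and the steel in compression. With no external load the two internal forces are equal and opposite, magnitude P.
Compatibility of the two members (thermal + elastic change equal): (α₁ − α₂)ΔT = P·[1/(A₁E₁) + 1/(A₂E₂)].
|α₁ − α₂|·ΔT = 13.6×10⁻⁶ × 118 = 0.001605.
1/(A₁E₁) + 1/(A₂E₂) = 1/(375×205×10³) + 1/(1125×44×10³) = 3.321×10⁻⁸ N⁻¹.
So P = 0.001605 / 3.321×10⁻⁸ = 48.32 kN.
σ_{magnesium alloy} = P/A₂ = 48320/1125 = 42.95 MPa, tensile.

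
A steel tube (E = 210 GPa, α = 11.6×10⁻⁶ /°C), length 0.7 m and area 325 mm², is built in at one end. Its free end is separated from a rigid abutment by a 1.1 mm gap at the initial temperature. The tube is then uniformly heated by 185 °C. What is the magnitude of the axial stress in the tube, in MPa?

Free thermal elongation = αΔT L = 11.6×10⁻⁶ × 185 × 700 = 1.502 mm.
After closing the 1.1 mm clearance, 1.502 − 1.1 = 0.4022 mm of expansion remains to be suppressed by the wall.
That suppressed elongation corresponds to σ = E·Δ/L = 210×10³ × 0.4022/700 = 120.7 MPa.

σ ≈ 121 MPa (compressive)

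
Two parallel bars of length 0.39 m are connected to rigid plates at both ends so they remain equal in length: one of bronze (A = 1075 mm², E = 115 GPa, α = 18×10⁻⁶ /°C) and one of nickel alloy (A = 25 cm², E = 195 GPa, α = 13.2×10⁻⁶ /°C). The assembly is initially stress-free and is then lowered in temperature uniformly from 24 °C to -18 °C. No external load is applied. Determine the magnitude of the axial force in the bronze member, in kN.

The bronze has the larger α, so on cooling it would change length more than the nickel alloy if both were free. The rigid plates force a common final length, so the bronze is put into tension and the nickel alloy into compression, with equal and opposite forces P (no external load).
Setting the final lengths equal and cancelling L: (α₁ − α₂)ΔT = P/(A₁E₁) + P/(A₂E₂).
|α₁ − α₂|·ΔT = 4.8×10⁻⁶ × 42 = 0.0002016.
1/(A₁E₁) + 1/(A₂E₂) = 1/(1075×115×10³) + 1/(2500×195×10³) = 1.014×10⁻⁸ N⁻¹.
P = 0.0002016 / 1.014×10⁻⁸ = 19880 N = 19.88 kN.

P ≈ 19.9 kN (tensile in the bronze)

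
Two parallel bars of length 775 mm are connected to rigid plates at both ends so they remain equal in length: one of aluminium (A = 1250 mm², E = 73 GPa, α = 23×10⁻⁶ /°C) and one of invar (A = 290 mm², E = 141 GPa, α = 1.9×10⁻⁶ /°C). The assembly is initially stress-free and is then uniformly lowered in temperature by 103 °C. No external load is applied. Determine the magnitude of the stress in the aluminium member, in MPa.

Both members must finish at the same length. With the larger α, the aluminium tends to over-contract; the plates restrain it, putting the aluminium in tension and the invar in compression. With no external load the two internal forces are equal and opposite, magnitude P.
Equating the net (thermal + elastic) strains gives |α₁ − α₂|·ΔT = P·[1/(A₁E₁) + 1/(A₂E₂)].
|α₁ − α₂|·ΔT = 21.1×10⁻⁶ × 103 = 0.002173.
1/(A₁E₁) + 1/(A₂E₂) = 1/(1250×73×10³) + 1/(290×141×10³) = 3.541×10⁻⁸ N⁻¹.
P = 0.002173 / 3.541×10⁻⁸ = 61370 N = 61.37 kN.
σ_{aluminium} = P/A₁ = 61370/1250 = 49.09 MPa, tensile.

σ ≈ 49.1 MPa (tensile)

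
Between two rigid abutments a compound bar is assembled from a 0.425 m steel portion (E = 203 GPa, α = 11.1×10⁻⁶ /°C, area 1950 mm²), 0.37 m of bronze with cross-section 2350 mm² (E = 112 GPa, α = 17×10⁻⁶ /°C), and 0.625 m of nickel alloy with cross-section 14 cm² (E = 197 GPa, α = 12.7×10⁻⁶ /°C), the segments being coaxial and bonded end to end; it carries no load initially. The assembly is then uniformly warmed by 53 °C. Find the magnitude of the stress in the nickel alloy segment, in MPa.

If the supports were absent, the total length change would be Σ αᵢΔT Lᵢ = 11.1×10⁻⁶×53×425 + 17×10⁻⁶×53×370 + 12.7×10⁻⁶×53×625 = 1.004 mm.
Since the ends are fixed, an axial force P builds up, equal in every segment, with P · Σ Lᵢ/(AᵢEᵢ) = δ_free.
The series flexibility is Σ Lᵢ/(AᵢEᵢ) = 425/(1950×203×10³) + 370/(2350×112×10³) + 625/(1400×197×10³) = 4.746×10⁻⁶ mm/N.
So P = 1.004 / 4.746×10⁻⁶ = 211.6 kN, compressive.
σ_{nickel alloy} = P / A = 211600 / 1400 = 151.1 MPa.

σ ≈ 151 MPa (compressive)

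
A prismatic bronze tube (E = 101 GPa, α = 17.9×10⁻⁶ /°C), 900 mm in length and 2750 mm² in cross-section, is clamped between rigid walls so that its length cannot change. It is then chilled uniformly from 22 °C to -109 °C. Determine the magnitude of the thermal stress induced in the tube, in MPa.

Because both ends are immovable the net strain is zero, and the suppressed thermal strain is αΔT = 17.9×10⁻⁶ × 131 = 2344.9×10⁻⁶.
σ = EαΔT = 101×10³ × 17.9×10⁻⁶ × 131 = 236.8 MPa (tensile; the tube is trying to contract).

σ ≈ 237 MPa (tensile)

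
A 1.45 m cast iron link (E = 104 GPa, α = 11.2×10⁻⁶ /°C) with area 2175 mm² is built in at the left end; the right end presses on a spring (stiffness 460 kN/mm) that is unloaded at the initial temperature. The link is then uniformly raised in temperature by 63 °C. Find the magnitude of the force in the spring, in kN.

If the spring were absent the link would lengthen by αΔT L = 11.2×10⁻⁶ × 63 × 1450 = 1.023 mm.
With a force P in the spring, the elastic change of the link is PL/(AE) and that of the spring is P/k; compatibility requires their sum to equal δ_free.
P [ L/(AE) + 1/k ] = δ_free → P [ 1450/(2175×104×10³) + 1/(460×10³) ] = 1.023.
P = 1.023 / 8.584×10⁻⁶ = 119200 N.

P ≈ 119 kN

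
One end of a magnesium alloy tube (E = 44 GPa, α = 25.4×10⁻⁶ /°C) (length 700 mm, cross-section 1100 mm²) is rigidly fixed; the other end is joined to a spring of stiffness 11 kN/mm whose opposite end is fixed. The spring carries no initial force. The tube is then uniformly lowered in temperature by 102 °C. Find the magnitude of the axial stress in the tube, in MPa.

σ ≈ 15.6 MPa (tensile)

The unrestrained thermal change is αΔT L = 25.4×10⁻⁶ × 102 × 700 = 1.814 mm.
Let P be the tensile force in the spring. The tube extends elastically by PL/(AE) and the spring stretches by P/k; together these equal δ_free.
So P = δ_free / [L/(AE) + 1/k] = 1.814 / [ 700/(1100×44×10³) + 1/(11×10³) ].
P = 1.814 / 0.0001054 = 17210 N.
σ = P/A = 17210/1100 = 15.65 MPa.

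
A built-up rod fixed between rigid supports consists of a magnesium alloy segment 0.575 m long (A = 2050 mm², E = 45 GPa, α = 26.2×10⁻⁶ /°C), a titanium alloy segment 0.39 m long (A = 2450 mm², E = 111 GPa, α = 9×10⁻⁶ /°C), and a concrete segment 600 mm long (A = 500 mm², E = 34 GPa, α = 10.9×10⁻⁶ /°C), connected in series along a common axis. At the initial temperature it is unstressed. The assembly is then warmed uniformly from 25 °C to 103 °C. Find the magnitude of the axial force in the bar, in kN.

P ≈ 45.6 kN (compressive)

Free thermal expansion of the whole bar: Σ αᵢΔT Lᵢ = 26.2×10⁻⁶×78×575 + 9×10⁻⁶×78×390 + 10.9×10⁻⁶×78×600 = 1.959 mm.
The walls prevent any net length change, so an axial force P (same in every segment) develops. Compatibility: P · Σ Lᵢ/(AᵢEᵢ) = δ_free.
Σ Lᵢ/(AᵢEᵢ) = 575/(2050×45×10³) + 390/(2450×111×10³) + 600/(500×34×10³) = 4.296×10⁻⁵ mm/N.
So P = 1.959 / 4.296×10⁻⁵ = 45.6 kN, compressive.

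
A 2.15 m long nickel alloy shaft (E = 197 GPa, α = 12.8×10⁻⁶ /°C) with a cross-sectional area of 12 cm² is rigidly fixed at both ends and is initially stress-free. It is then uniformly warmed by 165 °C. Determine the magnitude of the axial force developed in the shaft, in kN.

The ends cannot move, so σ = EαΔT = 197×10³ × 12.8×10⁻⁶ × 165 = 416.1 MPa.
Axial force P = σA = 416.1 × 1200 = 499300 N = 499.3 kN, compressive.

P ≈ 499 kN (compressive)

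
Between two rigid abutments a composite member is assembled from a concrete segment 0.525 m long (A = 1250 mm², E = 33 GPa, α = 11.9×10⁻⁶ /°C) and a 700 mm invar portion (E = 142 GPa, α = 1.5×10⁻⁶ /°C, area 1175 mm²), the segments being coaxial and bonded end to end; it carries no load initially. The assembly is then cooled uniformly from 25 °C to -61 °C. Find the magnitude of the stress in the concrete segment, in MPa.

Free thermal contraction of the whole bar: Σ αᵢΔT Lᵢ = 11.9×10⁻⁶×86×525 + 1.5×10⁻⁶×86×700 = 0.6276 mm.
The walls prevent any net length change, so an axial force P (same in every segment) develops. Compatibility: P · Σ Lᵢ/(AᵢEᵢ) = δ_free.
Σ Lᵢ/(AᵢEᵢ) = 525/(1250×33×10³) + 700/(1175×142×10³) = 1.692×10⁻⁵ mm/N.
P = 0.6276 / 1.692×10⁻⁵ = 37090 N = 37.09 kN, tensile.
σ_{concrete} = P / A = 37090 / 1250 = 29.67 MPa.

σ ≈ 29.7 MPa (tensile)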